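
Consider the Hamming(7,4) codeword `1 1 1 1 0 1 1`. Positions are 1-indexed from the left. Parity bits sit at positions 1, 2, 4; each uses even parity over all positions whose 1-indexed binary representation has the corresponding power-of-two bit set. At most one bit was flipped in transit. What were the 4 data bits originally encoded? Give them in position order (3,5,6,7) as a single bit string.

s1: b1⊕b3⊕b5⊕b7 = 1⊕1⊕0⊕1 = 1
s2: b2⊕b3⊕b6⊕b7 = 1⊕1⊕1⊕1 = 0
s4: b4⊕b5⊕b6⊕b7 = 1⊕0⊕1⊕1 = 1
Syndrome (s4...s1) = 101 → position 5.
Flip bit 5: corrected codeword = 1111111
Data bits at positions 3,5,6,7: 1111

1111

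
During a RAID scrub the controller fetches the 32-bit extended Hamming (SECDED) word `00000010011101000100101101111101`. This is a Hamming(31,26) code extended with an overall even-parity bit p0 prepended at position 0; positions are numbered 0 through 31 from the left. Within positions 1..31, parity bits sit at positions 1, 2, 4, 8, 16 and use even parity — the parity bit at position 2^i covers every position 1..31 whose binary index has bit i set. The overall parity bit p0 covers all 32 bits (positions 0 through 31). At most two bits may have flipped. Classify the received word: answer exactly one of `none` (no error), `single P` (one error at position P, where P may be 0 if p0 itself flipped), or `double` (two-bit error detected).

single 1

s1: b1⊕b3⊕b5⊕b7⊕b9⊕b11⊕b13⊕b15⊕b17⊕b19⊕b21⊕b23⊕b25⊕b27⊕b29⊕b31 = 0⊕0⊕0⊕0⊕1⊕1⊕1⊕0⊕1⊕0⊕0⊕1⊕1⊕1⊕1⊕1 = 1
s2: b2⊕b3⊕b6⊕b7⊕b10⊕b11⊕b14⊕b15⊕b18⊕b19⊕b22⊕b23⊕b26⊕b27⊕b30⊕b31 = 0⊕0⊕1⊕0⊕1⊕1⊕0⊕0⊕0⊕0⊕1⊕1⊕1⊕1⊕0⊕1 = 0
s4: b4⊕b5⊕b6⊕b7⊕b12⊕b13⊕b14⊕b15⊕b20⊕b21⊕b22⊕b23⊕b28⊕b29⊕b30⊕b31 = 0⊕0⊕1⊕0⊕0⊕1⊕0⊕0⊕1⊕0⊕1⊕1⊕1⊕1⊕0⊕1 = 0
s8: b8⊕b9⊕b10⊕b11⊕b12⊕b13⊕b14⊕b15⊕b24⊕b25⊕b26⊕b27⊕b28⊕b29⊕b30⊕b31 = 0⊕1⊕1⊕1⊕0⊕1⊕0⊕0⊕0⊕1⊕1⊕1⊕1⊕1⊕0⊕1 = 0
s16: b16⊕b17⊕b18⊕b19⊕b20⊕b21⊕b22⊕b23⊕b24⊕b25⊕b26⊕b27⊕b28⊕b29⊕b30⊕b31 = 0⊕1⊕0⊕0⊕1⊕0⊕1⊕1⊕0⊕1⊕1⊕1⊕1⊕1⊕0⊕1 = 0
Syndrome (s16...s1) = 00001 → position 1.
Overall parity (XOR of all 32 bits, including p0): 0⊕0⊕0⊕0⊕0⊕0⊕1⊕0⊕0⊕1⊕1⊕1⊕0⊕1⊕0⊕0⊕0⊕1⊕0⊕0⊕1⊕0⊕1⊕1⊕0⊕1⊕1⊕1⊕1⊕1⊕0⊕1 = 1
Overall=1, syndrome position=1 → single-bit error at position 1.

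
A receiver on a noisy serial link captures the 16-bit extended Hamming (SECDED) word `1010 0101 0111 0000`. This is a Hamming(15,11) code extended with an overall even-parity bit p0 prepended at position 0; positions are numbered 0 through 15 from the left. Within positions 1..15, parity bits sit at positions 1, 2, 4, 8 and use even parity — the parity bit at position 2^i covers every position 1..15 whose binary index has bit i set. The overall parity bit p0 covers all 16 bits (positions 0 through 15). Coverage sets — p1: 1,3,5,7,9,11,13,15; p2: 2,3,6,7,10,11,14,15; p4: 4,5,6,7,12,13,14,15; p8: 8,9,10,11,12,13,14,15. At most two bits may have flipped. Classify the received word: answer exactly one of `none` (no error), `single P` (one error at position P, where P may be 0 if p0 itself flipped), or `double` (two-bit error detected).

s1: b1⊕b3⊕b5⊕b7⊕b9⊕b11⊕b13⊕b15 = 0⊕0⊕1⊕1⊕1⊕1⊕0⊕0 = 0
s2: b2⊕b3⊕b6⊕b7⊕b10⊕b11⊕b14⊕b15 = 1⊕0⊕0⊕1⊕1⊕1⊕0⊕0 = 0
s4: b4⊕b5⊕b6⊕b7⊕b12⊕b13⊕b14⊕b15 = 0⊕1⊕0⊕1⊕0⊕0⊕0⊕0 = 0
s8: b8⊕b9⊕b10⊕b11⊕b12⊕b13⊕b14⊕b15 = 0⊕1⊕1⊕1⊕0⊕0⊕0⊕0 = 1
Syndrome (s8...s1) = 1000 → position 8.
Overall parity (XOR of all 16 bits, including p0): 1⊕0⊕1⊕0⊕0⊕1⊕0⊕1⊕0⊕1⊕1⊕1⊕0⊕0⊕0⊕0 = 1
Overall=1, syndrome position=8 → single-bit error at position 8.

single 8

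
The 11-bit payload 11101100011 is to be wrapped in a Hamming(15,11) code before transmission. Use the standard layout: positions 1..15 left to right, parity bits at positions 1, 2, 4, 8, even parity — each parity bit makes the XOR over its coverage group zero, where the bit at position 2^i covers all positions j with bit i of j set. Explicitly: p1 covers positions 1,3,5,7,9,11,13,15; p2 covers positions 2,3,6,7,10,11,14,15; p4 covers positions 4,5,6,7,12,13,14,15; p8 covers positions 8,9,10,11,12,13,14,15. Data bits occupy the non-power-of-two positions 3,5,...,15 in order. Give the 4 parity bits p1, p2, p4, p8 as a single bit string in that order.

0100

Place data bits at non-power-of-two positions: b3=1, b5=1, b6=1, b7=0, b9=1, b10=1, b11=0, b12=0, b13=0, b14=1, b15=1.
p1 = XOR of data positions {3,5,7,9,11,13,15} = 1⊕1⊕0⊕1⊕0⊕0⊕1 = 0
p2 = XOR of data positions {3,6,7,10,11,14,15} = 1⊕1⊕0⊕1⊕0⊕1⊕1 = 1
p4 = XOR of data positions {5,6,7,12,13,14,15} = 1⊕1⊕0⊕0⊕0⊕1⊕1 = 0
p8 = XOR of data positions {9,10,11,12,13,14,15} = 1⊕1⊕0⊕0⊕0⊕1⊕1 = 0
Parity bits p1,p2,p4,p8 = 0100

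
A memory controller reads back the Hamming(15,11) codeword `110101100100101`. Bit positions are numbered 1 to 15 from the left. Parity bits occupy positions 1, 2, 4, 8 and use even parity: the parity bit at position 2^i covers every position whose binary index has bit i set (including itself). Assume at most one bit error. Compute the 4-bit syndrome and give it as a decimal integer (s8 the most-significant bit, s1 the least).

14

s1: b1⊕b3⊕b5⊕b7⊕b9⊕b11⊕b13⊕b15 = 1⊕0⊕0⊕1⊕0⊕0⊕1⊕1 = 0
s2: b2⊕b3⊕b6⊕b7⊕b10⊕b11⊕b14⊕b15 = 1⊕0⊕1⊕1⊕1⊕0⊕0⊕1 = 1
s4: b4⊕b5⊕b6⊕b7⊕b12⊕b13⊕b14⊕b15 = 1⊕0⊕1⊕1⊕0⊕1⊕0⊕1 = 1
s8: b8⊕b9⊕b10⊕b11⊕b12⊕b13⊕b14⊕b15 = 0⊕0⊕1⊕0⊕0⊕1⊕0⊕1 = 1
Syndrome (s8...s1) = 1110 → position 14.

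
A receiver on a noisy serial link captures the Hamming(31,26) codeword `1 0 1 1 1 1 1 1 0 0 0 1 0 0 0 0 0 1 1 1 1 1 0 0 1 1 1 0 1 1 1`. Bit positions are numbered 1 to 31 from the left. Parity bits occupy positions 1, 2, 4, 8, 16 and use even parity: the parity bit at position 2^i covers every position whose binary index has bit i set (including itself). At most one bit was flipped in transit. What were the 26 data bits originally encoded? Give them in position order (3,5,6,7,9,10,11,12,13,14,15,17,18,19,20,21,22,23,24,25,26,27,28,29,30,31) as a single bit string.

s1: b1⊕b3⊕b5⊕b7⊕b9⊕b11⊕b13⊕b15⊕b17⊕b19⊕b21⊕b23⊕b25⊕b27⊕b29⊕b31 = 1⊕1⊕1⊕1⊕0⊕0⊕0⊕0⊕0⊕1⊕1⊕0⊕1⊕1⊕1⊕1 = 0
s2: b2⊕b3⊕b6⊕b7⊕b10⊕b11⊕b14⊕b15⊕b18⊕b19⊕b22⊕b23⊕b26⊕b27⊕b30⊕b31 = 0⊕1⊕1⊕1⊕0⊕0⊕0⊕0⊕1⊕1⊕1⊕0⊕1⊕1⊕1⊕1 = 0
s4: b4⊕b5⊕b6⊕b7⊕b12⊕b13⊕b14⊕b15⊕b20⊕b21⊕b22⊕b23⊕b28⊕b29⊕b30⊕b31 = 1⊕1⊕1⊕1⊕1⊕0⊕0⊕0⊕1⊕1⊕1⊕0⊕0⊕1⊕1⊕1 = 1
s8: b8⊕b9⊕b10⊕b11⊕b12⊕b13⊕b14⊕b15⊕b24⊕b25⊕b26⊕b27⊕b28⊕b29⊕b30⊕b31 = 1⊕0⊕0⊕0⊕1⊕0⊕0⊕0⊕0⊕1⊕1⊕1⊕0⊕1⊕1⊕1 = 0
s16: b16⊕b17⊕b18⊕b19⊕b20⊕b21⊕b22⊕b23⊕b24⊕b25⊕b26⊕b27⊕b28⊕b29⊕b30⊕b31 = 0⊕0⊕1⊕1⊕1⊕1⊕1⊕0⊕0⊕1⊕1⊕1⊕0⊕1⊕1⊕1 = 1
Syndrome (s16...s1) = 10100 → position 20.
Flip bit 20: corrected codeword = 1011111100010000011011001110111
Data bits at positions 3,5,6,7,9,10,11,12,13,14,15,17,18,19,20,21,22,23,24,25,26,27,28,29,30,31: 11110001000011011001110111

11110001000011011001110111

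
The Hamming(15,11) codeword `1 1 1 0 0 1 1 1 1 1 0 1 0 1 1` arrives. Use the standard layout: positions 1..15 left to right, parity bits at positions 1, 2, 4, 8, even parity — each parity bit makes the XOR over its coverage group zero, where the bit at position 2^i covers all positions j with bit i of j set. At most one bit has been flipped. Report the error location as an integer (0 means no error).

s1: b1⊕b3⊕b5⊕b7⊕b9⊕b11⊕b13⊕b15 = 1⊕1⊕0⊕1⊕1⊕0⊕0⊕1 = 1
s2: b2⊕b3⊕b6⊕b7⊕b10⊕b11⊕b14⊕b15 = 1⊕1⊕1⊕1⊕1⊕0⊕1⊕1 = 1
s4: b4⊕b5⊕b6⊕b7⊕b12⊕b13⊕b14⊕b15 = 0⊕0⊕1⊕1⊕1⊕0⊕1⊕1 = 1
s8: b8⊕b9⊕b10⊕b11⊕b12⊕b13⊕b14⊕b15 = 1⊕1⊕1⊕0⊕1⊕0⊕1⊕1 = 0
Syndrome (s8...s1) = 0111 → position 7.

7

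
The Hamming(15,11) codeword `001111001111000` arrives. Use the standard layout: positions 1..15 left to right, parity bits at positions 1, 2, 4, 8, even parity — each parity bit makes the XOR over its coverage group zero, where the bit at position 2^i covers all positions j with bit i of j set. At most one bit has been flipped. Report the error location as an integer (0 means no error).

0

s1: b1⊕b3⊕b5⊕b7⊕b9⊕b11⊕b13⊕b15 = 0⊕1⊕1⊕0⊕1⊕1⊕0⊕0 = 0
s2: b2⊕b3⊕b6⊕b7⊕b10⊕b11⊕b14⊕b15 = 0⊕1⊕1⊕0⊕1⊕1⊕0⊕0 = 0
s4: b4⊕b5⊕b6⊕b7⊕b12⊕b13⊕b14⊕b15 = 1⊕1⊕1⊕0⊕1⊕0⊕0⊕0 = 0
s8: b8⊕b9⊕b10⊕b11⊕b12⊕b13⊕b14⊕b15 = 0⊕1⊕1⊕1⊕1⊕0⊕0⊕0 = 0
Syndrome (s8...s1) = 0000 → position 0 (no error).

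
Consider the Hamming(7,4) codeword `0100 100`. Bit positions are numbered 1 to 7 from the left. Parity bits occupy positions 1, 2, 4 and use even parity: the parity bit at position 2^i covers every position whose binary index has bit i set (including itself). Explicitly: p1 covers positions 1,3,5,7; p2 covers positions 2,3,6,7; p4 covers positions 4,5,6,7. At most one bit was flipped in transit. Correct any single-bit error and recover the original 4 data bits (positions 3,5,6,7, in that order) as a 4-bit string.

s1: b1⊕b3⊕b5⊕b7 = 0⊕0⊕1⊕0 = 1
s2: b2⊕b3⊕b6⊕b7 = 1⊕0⊕0⊕0 = 1
s4: b4⊕b5⊕b6⊕b7 = 0⊕1⊕0⊕0 = 1
Syndrome (s4...s1) = 111 → position 7.
Flip bit 7: corrected codeword = 0100101
Data bits at positions 3,5,6,7: 0101

0101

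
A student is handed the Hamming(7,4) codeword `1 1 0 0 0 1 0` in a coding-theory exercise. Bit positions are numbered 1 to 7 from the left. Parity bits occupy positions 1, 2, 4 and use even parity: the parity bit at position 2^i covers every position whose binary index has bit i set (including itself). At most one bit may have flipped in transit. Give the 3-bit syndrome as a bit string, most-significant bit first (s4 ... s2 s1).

101

s1: b1⊕b3⊕b5⊕b7 = 1⊕0⊕0⊕0 = 1
s2: b2⊕b3⊕b6⊕b7 = 1⊕0⊕1⊕0 = 0
s4: b4⊕b5⊕b6⊕b7 = 0⊕0⊕1⊕0 = 1
Syndrome (s4...s1) = 101 → position 5.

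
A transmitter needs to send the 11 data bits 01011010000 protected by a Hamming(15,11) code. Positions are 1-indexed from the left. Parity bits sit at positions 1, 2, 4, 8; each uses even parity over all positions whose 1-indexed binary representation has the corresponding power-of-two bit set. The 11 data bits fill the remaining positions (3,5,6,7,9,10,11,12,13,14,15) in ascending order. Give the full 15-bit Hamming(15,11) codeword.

Place data bits at non-power-of-two positions: b3=0, b5=1, b6=0, b7=1, b9=1, b10=0, b11=1, b12=0, b13=0, b14=0, b15=0.
p1 = XOR of data positions {3,5,7,9,11,13,15} = 0⊕1⊕1⊕1⊕1⊕0⊕0 = 0
p2 = XOR of data positions {3,6,7,10,11,14,15} = 0⊕0⊕1⊕0⊕1⊕0⊕0 = 0
p4 = XOR of data positions {5,6,7,12,13,14,15} = 1⊕0⊕1⊕0⊕0⊕0⊕0 = 0
p8 = XOR of data positions {9,10,11,12,13,14,15} = 1⊕0⊕1⊕0⊕0⊕0⊕0 = 0
Codeword b1..b15 = 000010101010000

000010101010000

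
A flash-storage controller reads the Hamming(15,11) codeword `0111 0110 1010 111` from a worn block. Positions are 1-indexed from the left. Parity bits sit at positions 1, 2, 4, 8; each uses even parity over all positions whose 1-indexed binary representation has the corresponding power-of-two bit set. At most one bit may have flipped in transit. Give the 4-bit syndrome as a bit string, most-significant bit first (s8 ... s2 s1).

s1: b1⊕b3⊕b5⊕b7⊕b9⊕b11⊕b13⊕b15 = 0⊕1⊕0⊕1⊕1⊕1⊕1⊕1 = 0
s2: b2⊕b3⊕b6⊕b7⊕b10⊕b11⊕b14⊕b15 = 1⊕1⊕1⊕1⊕0⊕1⊕1⊕1 = 1
s4: b4⊕b5⊕b6⊕b7⊕b12⊕b13⊕b14⊕b15 = 1⊕0⊕1⊕1⊕0⊕1⊕1⊕1 = 0
s8: b8⊕b9⊕b10⊕b11⊕b12⊕b13⊕b14⊕b15 = 0⊕1⊕0⊕1⊕0⊕1⊕1⊕1 = 1
Syndrome (s8...s1) = 1010 → position 10.

1010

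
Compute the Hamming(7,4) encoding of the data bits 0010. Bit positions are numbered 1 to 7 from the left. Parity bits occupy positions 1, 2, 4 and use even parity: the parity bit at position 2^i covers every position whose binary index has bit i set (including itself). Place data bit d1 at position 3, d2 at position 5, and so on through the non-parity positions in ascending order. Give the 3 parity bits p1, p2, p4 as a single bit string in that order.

011

Place data bits at non-power-of-two positions: b3=0, b5=0, b6=1, b7=0.
p1 = XOR of data positions {3,5,7} = 0⊕0⊕0 = 0
p2 = XOR of data positions {3,6,7} = 0⊕1⊕0 = 1
p4 = XOR of data positions {5,6,7} = 0⊕1⊕0 = 1
Parity bits p1,p2,p4 = 011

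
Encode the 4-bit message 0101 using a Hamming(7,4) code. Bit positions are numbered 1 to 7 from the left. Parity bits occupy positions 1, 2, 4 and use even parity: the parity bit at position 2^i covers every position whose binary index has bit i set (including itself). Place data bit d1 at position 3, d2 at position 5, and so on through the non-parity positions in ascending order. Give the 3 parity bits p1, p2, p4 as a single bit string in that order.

010

Place data bits at non-power-of-two positions: b3=0, b5=1, b6=0, b7=1.
p1 = XOR of data positions {3,5,7} = 0⊕1⊕1 = 0
p2 = XOR of data positions {3,6,7} = 0⊕0⊕1 = 1
p4 = XOR of data positions {5,6,7} = 1⊕0⊕1 = 0
Parity bits p1,p2,p4 = 010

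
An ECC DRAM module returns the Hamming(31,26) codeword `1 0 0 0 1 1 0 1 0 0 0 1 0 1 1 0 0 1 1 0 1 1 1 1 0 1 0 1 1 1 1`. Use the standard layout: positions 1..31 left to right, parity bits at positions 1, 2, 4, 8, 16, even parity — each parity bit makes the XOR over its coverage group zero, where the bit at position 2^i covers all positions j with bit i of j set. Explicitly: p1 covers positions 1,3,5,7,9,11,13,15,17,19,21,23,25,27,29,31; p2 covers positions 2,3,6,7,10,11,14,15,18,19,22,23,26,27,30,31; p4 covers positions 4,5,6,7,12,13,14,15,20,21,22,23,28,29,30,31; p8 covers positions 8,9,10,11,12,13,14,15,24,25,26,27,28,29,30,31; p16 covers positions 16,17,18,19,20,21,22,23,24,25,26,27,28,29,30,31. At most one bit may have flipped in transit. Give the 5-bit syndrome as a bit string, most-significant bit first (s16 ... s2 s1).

10000

s1: b1⊕b3⊕b5⊕b7⊕b9⊕b11⊕b13⊕b15⊕b17⊕b19⊕b21⊕b23⊕b25⊕b27⊕b29⊕b31 = 1⊕0⊕1⊕0⊕0⊕0⊕0⊕1⊕0⊕1⊕1⊕1⊕0⊕0⊕1⊕1 = 0
s2: b2⊕b3⊕b6⊕b7⊕b10⊕b11⊕b14⊕b15⊕b18⊕b19⊕b22⊕b23⊕b26⊕b27⊕b30⊕b31 = 0⊕0⊕1⊕0⊕0⊕0⊕1⊕1⊕1⊕1⊕1⊕1⊕1⊕0⊕1⊕1 = 0
s4: b4⊕b5⊕b6⊕b7⊕b12⊕b13⊕b14⊕b15⊕b20⊕b21⊕b22⊕b23⊕b28⊕b29⊕b30⊕b31 = 0⊕1⊕1⊕0⊕1⊕0⊕1⊕1⊕0⊕1⊕1⊕1⊕1⊕1⊕1⊕1 = 0
s8: b8⊕b9⊕b10⊕b11⊕b12⊕b13⊕b14⊕b15⊕b24⊕b25⊕b26⊕b27⊕b28⊕b29⊕b30⊕b31 = 1⊕0⊕0⊕0⊕1⊕0⊕1⊕1⊕1⊕0⊕1⊕0⊕1⊕1⊕1⊕1 = 0
s16: b16⊕b17⊕b18⊕b19⊕b20⊕b21⊕b22⊕b23⊕b24⊕b25⊕b26⊕b27⊕b28⊕b29⊕b30⊕b31 = 0⊕0⊕1⊕1⊕0⊕1⊕1⊕1⊕1⊕0⊕1⊕0⊕1⊕1⊕1⊕1 = 1
Syndrome (s16...s1) = 10000 → position 16.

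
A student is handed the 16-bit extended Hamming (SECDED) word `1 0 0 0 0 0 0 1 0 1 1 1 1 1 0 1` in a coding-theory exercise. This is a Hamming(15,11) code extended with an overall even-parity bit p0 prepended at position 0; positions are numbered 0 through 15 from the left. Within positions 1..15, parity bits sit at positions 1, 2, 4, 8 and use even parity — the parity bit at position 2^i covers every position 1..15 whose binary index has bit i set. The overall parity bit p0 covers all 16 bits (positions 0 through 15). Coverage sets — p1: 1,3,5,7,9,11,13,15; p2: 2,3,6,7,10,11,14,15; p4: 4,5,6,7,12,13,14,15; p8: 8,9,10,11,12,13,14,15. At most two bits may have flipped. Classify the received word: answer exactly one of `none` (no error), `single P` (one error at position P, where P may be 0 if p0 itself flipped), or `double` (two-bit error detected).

s1: b1⊕b3⊕b5⊕b7⊕b9⊕b11⊕b13⊕b15 = 0⊕0⊕0⊕1⊕1⊕1⊕1⊕1 = 1
s2: b2⊕b3⊕b6⊕b7⊕b10⊕b11⊕b14⊕b15 = 0⊕0⊕0⊕1⊕1⊕1⊕0⊕1 = 0
s4: b4⊕b5⊕b6⊕b7⊕b12⊕b13⊕b14⊕b15 = 0⊕0⊕0⊕1⊕1⊕1⊕0⊕1 = 0
s8: b8⊕b9⊕b10⊕b11⊕b12⊕b13⊕b14⊕b15 = 0⊕1⊕1⊕1⊕1⊕1⊕0⊕1 = 0
Syndrome (s8...s1) = 0001 → position 1.
Overall parity (XOR of all 16 bits, including p0): 1⊕0⊕0⊕0⊕0⊕0⊕0⊕1⊕0⊕1⊕1⊕1⊕1⊕1⊕0⊕1 = 0
Overall=0, syndrome position=1 → double-bit error detected (uncorrectable).

double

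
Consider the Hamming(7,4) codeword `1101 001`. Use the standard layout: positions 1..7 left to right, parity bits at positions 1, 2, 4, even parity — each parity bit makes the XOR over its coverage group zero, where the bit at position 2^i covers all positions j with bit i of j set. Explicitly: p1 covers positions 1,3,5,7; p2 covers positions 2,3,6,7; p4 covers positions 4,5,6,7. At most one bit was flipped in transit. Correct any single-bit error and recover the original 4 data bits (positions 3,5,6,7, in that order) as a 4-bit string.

0001

s1: b1⊕b3⊕b5⊕b7 = 1⊕0⊕0⊕1 = 0
s2: b2⊕b3⊕b6⊕b7 = 1⊕0⊕0⊕1 = 0
s4: b4⊕b5⊕b6⊕b7 = 1⊕0⊕0⊕1 = 0
Syndrome (s4...s1) = 000 → position 0 (no error).
No correction needed.
Data bits at positions 3,5,6,7: 0001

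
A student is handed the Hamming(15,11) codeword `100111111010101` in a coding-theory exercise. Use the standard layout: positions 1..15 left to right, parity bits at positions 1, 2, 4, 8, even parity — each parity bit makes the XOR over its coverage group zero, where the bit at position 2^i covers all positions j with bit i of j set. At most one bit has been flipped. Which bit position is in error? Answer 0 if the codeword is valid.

9

s1: b1⊕b3⊕b5⊕b7⊕b9⊕b11⊕b13⊕b15 = 1⊕0⊕1⊕1⊕1⊕1⊕1⊕1 = 1
s2: b2⊕b3⊕b6⊕b7⊕b10⊕b11⊕b14⊕b15 = 0⊕0⊕1⊕1⊕0⊕1⊕0⊕1 = 0
s4: b4⊕b5⊕b6⊕b7⊕b12⊕b13⊕b14⊕b15 = 1⊕1⊕1⊕1⊕0⊕1⊕0⊕1 = 0
s8: b8⊕b9⊕b10⊕b11⊕b12⊕b13⊕b14⊕b15 = 1⊕1⊕0⊕1⊕0⊕1⊕0⊕1 = 1
Syndrome (s8...s1) = 1001 → position 9.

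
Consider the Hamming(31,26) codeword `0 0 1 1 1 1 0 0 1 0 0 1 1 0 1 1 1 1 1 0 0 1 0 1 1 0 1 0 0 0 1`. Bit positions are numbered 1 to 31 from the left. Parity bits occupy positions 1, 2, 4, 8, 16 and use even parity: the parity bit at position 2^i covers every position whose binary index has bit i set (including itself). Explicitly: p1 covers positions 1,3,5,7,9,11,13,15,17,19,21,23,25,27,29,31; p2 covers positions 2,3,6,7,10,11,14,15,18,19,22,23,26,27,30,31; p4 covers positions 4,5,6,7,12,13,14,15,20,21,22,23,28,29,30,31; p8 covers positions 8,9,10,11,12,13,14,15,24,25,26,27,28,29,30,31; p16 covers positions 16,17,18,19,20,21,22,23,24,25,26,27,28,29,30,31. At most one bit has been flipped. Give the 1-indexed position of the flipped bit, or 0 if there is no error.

16

s1: b1⊕b3⊕b5⊕b7⊕b9⊕b11⊕b13⊕b15⊕b17⊕b19⊕b21⊕b23⊕b25⊕b27⊕b29⊕b31 = 0⊕1⊕1⊕0⊕1⊕0⊕1⊕1⊕1⊕1⊕0⊕0⊕1⊕1⊕0⊕1 = 0
s2: b2⊕b3⊕b6⊕b7⊕b10⊕b11⊕b14⊕b15⊕b18⊕b19⊕b22⊕b23⊕b26⊕b27⊕b30⊕b31 = 0⊕1⊕1⊕0⊕0⊕0⊕0⊕1⊕1⊕1⊕1⊕0⊕0⊕1⊕0⊕1 = 0
s4: b4⊕b5⊕b6⊕b7⊕b12⊕b13⊕b14⊕b15⊕b20⊕b21⊕b22⊕b23⊕b28⊕b29⊕b30⊕b31 = 1⊕1⊕1⊕0⊕1⊕1⊕0⊕1⊕0⊕0⊕1⊕0⊕0⊕0⊕0⊕1 = 0
s8: b8⊕b9⊕b10⊕b11⊕b12⊕b13⊕b14⊕b15⊕b24⊕b25⊕b26⊕b27⊕b28⊕b29⊕b30⊕b31 = 0⊕1⊕0⊕0⊕1⊕1⊕0⊕1⊕1⊕1⊕0⊕1⊕0⊕0⊕0⊕1 = 0
s16: b16⊕b17⊕b18⊕b19⊕b20⊕b21⊕b22⊕b23⊕b24⊕b25⊕b26⊕b27⊕b28⊕b29⊕b30⊕b31 = 1⊕1⊕1⊕1⊕0⊕0⊕1⊕0⊕1⊕1⊕0⊕1⊕0⊕0⊕0⊕1 = 1
Syndrome (s16...s1) = 10000 → position 16.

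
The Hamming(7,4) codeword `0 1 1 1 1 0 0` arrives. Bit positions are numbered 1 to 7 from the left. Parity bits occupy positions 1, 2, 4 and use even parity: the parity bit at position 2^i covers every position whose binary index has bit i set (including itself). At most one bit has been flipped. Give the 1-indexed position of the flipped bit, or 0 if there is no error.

s1: b1⊕b3⊕b5⊕b7 = 0⊕1⊕1⊕0 = 0
s2: b2⊕b3⊕b6⊕b7 = 1⊕1⊕0⊕0 = 0
s4: b4⊕b5⊕b6⊕b7 = 1⊕1⊕0⊕0 = 0
Syndrome (s4...s1) = 000 → position 0 (no error).

0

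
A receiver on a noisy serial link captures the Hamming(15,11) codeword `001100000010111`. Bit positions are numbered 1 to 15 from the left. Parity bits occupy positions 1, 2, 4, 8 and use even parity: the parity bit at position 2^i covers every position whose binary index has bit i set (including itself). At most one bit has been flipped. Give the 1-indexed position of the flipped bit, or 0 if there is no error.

0

s1: b1⊕b3⊕b5⊕b7⊕b9⊕b11⊕b13⊕b15 = 0⊕1⊕0⊕0⊕0⊕1⊕1⊕1 = 0
s2: b2⊕b3⊕b6⊕b7⊕b10⊕b11⊕b14⊕b15 = 0⊕1⊕0⊕0⊕0⊕1⊕1⊕1 = 0
s4: b4⊕b5⊕b6⊕b7⊕b12⊕b13⊕b14⊕b15 = 1⊕0⊕0⊕0⊕0⊕1⊕1⊕1 = 0
s8: b8⊕b9⊕b10⊕b11⊕b12⊕b13⊕b14⊕b15 = 0⊕0⊕0⊕1⊕0⊕1⊕1⊕1 = 0
Syndrome (s8...s1) = 0000 → position 0 (no error).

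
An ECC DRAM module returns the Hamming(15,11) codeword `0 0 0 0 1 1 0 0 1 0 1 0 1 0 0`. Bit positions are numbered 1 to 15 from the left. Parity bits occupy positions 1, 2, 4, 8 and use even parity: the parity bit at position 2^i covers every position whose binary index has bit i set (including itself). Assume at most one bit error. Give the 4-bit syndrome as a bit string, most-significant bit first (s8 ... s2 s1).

1100

s1: b1⊕b3⊕b5⊕b7⊕b9⊕b11⊕b13⊕b15 = 0⊕0⊕1⊕0⊕1⊕1⊕1⊕0 = 0
s2: b2⊕b3⊕b6⊕b7⊕b10⊕b11⊕b14⊕b15 = 0⊕0⊕1⊕0⊕0⊕1⊕0⊕0 = 0
s4: b4⊕b5⊕b6⊕b7⊕b12⊕b13⊕b14⊕b15 = 0⊕1⊕1⊕0⊕0⊕1⊕0⊕0 = 1
s8: b8⊕b9⊕b10⊕b11⊕b12⊕b13⊕b14⊕b15 = 0⊕1⊕0⊕1⊕0⊕1⊕0⊕0 = 1
Syndrome (s8...s1) = 1100 → position 12.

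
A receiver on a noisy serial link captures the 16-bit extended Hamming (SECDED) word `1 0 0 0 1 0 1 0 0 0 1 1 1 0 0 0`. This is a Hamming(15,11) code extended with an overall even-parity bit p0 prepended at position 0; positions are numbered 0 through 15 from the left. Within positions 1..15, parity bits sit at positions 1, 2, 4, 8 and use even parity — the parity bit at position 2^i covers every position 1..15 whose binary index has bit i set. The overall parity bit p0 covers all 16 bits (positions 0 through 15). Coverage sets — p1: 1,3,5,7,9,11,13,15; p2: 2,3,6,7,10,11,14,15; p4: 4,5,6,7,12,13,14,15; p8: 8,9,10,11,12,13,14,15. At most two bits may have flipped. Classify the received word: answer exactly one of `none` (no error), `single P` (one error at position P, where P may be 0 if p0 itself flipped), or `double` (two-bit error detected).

double

s1: b1⊕b3⊕b5⊕b7⊕b9⊕b11⊕b13⊕b15 = 0⊕0⊕0⊕0⊕0⊕1⊕0⊕0 = 1
s2: b2⊕b3⊕b6⊕b7⊕b10⊕b11⊕b14⊕b15 = 0⊕0⊕1⊕0⊕1⊕1⊕0⊕0 = 1
s4: b4⊕b5⊕b6⊕b7⊕b12⊕b13⊕b14⊕b15 = 1⊕0⊕1⊕0⊕1⊕0⊕0⊕0 = 1
s8: b8⊕b9⊕b10⊕b11⊕b12⊕b13⊕b14⊕b15 = 0⊕0⊕1⊕1⊕1⊕0⊕0⊕0 = 1
Syndrome (s8...s1) = 1111 → position 15.
Overall parity (XOR of all 16 bits, including p0): 1⊕0⊕0⊕0⊕1⊕0⊕1⊕0⊕0⊕0⊕1⊕1⊕1⊕0⊕0⊕0 = 0
Overall=0, syndrome position=15 → double-bit error detected (uncorrectable).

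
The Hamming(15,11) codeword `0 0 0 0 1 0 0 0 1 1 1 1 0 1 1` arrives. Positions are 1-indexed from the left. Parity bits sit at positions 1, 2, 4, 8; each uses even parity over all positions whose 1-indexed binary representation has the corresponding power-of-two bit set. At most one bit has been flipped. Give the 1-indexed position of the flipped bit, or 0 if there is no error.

s1: b1⊕b3⊕b5⊕b7⊕b9⊕b11⊕b13⊕b15 = 0⊕0⊕1⊕0⊕1⊕1⊕0⊕1 = 0
s2: b2⊕b3⊕b6⊕b7⊕b10⊕b11⊕b14⊕b15 = 0⊕0⊕0⊕0⊕1⊕1⊕1⊕1 = 0
s4: b4⊕b5⊕b6⊕b7⊕b12⊕b13⊕b14⊕b15 = 0⊕1⊕0⊕0⊕1⊕0⊕1⊕1 = 0
s8: b8⊕b9⊕b10⊕b11⊕b12⊕b13⊕b14⊕b15 = 0⊕1⊕1⊕1⊕1⊕0⊕1⊕1 = 0
Syndrome (s8...s1) = 0000 → position 0 (no error).

0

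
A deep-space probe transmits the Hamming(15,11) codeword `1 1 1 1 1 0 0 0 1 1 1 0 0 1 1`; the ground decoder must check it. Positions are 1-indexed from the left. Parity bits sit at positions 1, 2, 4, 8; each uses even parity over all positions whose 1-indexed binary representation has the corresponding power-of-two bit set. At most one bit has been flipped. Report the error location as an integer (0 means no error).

8

s1: b1⊕b3⊕b5⊕b7⊕b9⊕b11⊕b13⊕b15 = 1⊕1⊕1⊕0⊕1⊕1⊕0⊕1 = 0
s2: b2⊕b3⊕b6⊕b7⊕b10⊕b11⊕b14⊕b15 = 1⊕1⊕0⊕0⊕1⊕1⊕1⊕1 = 0
s4: b4⊕b5⊕b6⊕b7⊕b12⊕b13⊕b14⊕b15 = 1⊕1⊕0⊕0⊕0⊕0⊕1⊕1 = 0
s8: b8⊕b9⊕b10⊕b11⊕b12⊕b13⊕b14⊕b15 = 0⊕1⊕1⊕1⊕0⊕0⊕1⊕1 = 1
Syndrome (s8...s1) = 1000 → position 8.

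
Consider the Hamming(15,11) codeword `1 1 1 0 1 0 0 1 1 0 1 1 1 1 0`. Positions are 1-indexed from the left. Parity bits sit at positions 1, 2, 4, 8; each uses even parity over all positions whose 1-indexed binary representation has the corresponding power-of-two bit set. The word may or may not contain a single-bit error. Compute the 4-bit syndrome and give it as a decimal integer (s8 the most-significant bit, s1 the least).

0

s1: b1⊕b3⊕b5⊕b7⊕b9⊕b11⊕b13⊕b15 = 1⊕1⊕1⊕0⊕1⊕1⊕1⊕0 = 0
s2: b2⊕b3⊕b6⊕b7⊕b10⊕b11⊕b14⊕b15 = 1⊕1⊕0⊕0⊕0⊕1⊕1⊕0 = 0
s4: b4⊕b5⊕b6⊕b7⊕b12⊕b13⊕b14⊕b15 = 0⊕1⊕0⊕0⊕1⊕1⊕1⊕0 = 0
s8: b8⊕b9⊕b10⊕b11⊕b12⊕b13⊕b14⊕b15 = 1⊕1⊕0⊕1⊕1⊕1⊕1⊕0 = 0
Syndrome (s8...s1) = 0000 → position 0 (no error).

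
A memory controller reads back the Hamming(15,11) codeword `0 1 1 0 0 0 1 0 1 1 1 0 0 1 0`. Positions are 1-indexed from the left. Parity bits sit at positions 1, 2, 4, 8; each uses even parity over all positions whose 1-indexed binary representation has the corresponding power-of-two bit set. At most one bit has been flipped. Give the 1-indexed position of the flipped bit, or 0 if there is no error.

s1: b1⊕b3⊕b5⊕b7⊕b9⊕b11⊕b13⊕b15 = 0⊕1⊕0⊕1⊕1⊕1⊕0⊕0 = 0
s2: b2⊕b3⊕b6⊕b7⊕b10⊕b11⊕b14⊕b15 = 1⊕1⊕0⊕1⊕1⊕1⊕1⊕0 = 0
s4: b4⊕b5⊕b6⊕b7⊕b12⊕b13⊕b14⊕b15 = 0⊕0⊕0⊕1⊕0⊕0⊕1⊕0 = 0
s8: b8⊕b9⊕b10⊕b11⊕b12⊕b13⊕b14⊕b15 = 0⊕1⊕1⊕1⊕0⊕0⊕1⊕0 = 0
Syndrome (s8...s1) = 0000 → position 0 (no error).

0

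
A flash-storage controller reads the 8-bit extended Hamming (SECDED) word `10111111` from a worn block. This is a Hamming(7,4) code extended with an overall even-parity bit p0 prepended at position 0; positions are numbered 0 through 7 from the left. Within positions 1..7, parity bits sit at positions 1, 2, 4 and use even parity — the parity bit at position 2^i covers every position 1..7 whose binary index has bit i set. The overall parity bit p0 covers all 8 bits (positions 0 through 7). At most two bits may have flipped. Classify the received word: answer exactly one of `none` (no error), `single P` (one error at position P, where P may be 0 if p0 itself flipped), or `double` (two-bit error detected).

s1: b1⊕b3⊕b5⊕b7 = 0⊕1⊕1⊕1 = 1
s2: b2⊕b3⊕b6⊕b7 = 1⊕1⊕1⊕1 = 0
s4: b4⊕b5⊕b6⊕b7 = 1⊕1⊕1⊕1 = 0
Syndrome (s4...s1) = 001 → position 1.
Overall parity (XOR of all 8 bits, including p0): 1⊕0⊕1⊕1⊕1⊕1⊕1⊕1 = 1
Overall=1, syndrome position=1 → single-bit error at position 1.

single 1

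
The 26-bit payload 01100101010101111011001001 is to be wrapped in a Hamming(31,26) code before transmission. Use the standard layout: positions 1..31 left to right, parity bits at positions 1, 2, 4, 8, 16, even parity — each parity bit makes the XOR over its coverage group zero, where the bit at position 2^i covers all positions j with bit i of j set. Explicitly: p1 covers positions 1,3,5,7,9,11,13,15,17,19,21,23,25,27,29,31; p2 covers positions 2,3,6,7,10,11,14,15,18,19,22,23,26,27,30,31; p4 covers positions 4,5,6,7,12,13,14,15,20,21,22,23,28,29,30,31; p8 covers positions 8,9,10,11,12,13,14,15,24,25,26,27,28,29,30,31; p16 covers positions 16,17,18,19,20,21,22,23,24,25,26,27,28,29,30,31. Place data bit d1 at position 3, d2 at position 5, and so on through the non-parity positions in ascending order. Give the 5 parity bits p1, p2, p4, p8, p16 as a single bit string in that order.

00111

Place data bits at non-power-of-two positions: b3=0, b5=1, b6=1, b7=0, b9=0, b10=1, b11=0, b12=1, b13=0, b14=1, b15=0, b17=1, b18=0, b19=1, b20=1, b21=1, b22=1, b23=0, b24=1, b25=1, b26=0, b27=0, b28=1, b29=0, b30=0, b31=1.
p1 = XOR of data positions {3,5,7,9,11,13,15,17,19,21,23,25,27,29,31} = 0⊕1⊕0⊕0⊕0⊕0⊕0⊕1⊕1⊕1⊕0⊕1⊕0⊕0⊕1 = 0
p2 = XOR of data positions {3,6,7,10,11,14,15,18,19,22,23,26,27,30,31} = 0⊕1⊕0⊕1⊕0⊕1⊕0⊕0⊕1⊕1⊕0⊕0⊕0⊕0⊕1 = 0
p4 = XOR of data positions {5,6,7,12,13,14,15,20,21,22,23,28,29,30,31} = 1⊕1⊕0⊕1⊕0⊕1⊕0⊕1⊕1⊕1⊕0⊕1⊕0⊕0⊕1 = 1
p8 = XOR of data positions {9,10,11,12,13,14,15,24,25,26,27,28,29,30,31} = 0⊕1⊕0⊕1⊕0⊕1⊕0⊕1⊕1⊕0⊕0⊕1⊕0⊕0⊕1 = 1
p16 = XOR of data positions {17,18,19,20,21,22,23,24,25,26,27,28,29,30,31} = 1⊕0⊕1⊕1⊕1⊕1⊕0⊕1⊕1⊕0⊕0⊕1⊕0⊕0⊕1 = 1
Parity bits p1,p2,p4,p8,p16 = 00111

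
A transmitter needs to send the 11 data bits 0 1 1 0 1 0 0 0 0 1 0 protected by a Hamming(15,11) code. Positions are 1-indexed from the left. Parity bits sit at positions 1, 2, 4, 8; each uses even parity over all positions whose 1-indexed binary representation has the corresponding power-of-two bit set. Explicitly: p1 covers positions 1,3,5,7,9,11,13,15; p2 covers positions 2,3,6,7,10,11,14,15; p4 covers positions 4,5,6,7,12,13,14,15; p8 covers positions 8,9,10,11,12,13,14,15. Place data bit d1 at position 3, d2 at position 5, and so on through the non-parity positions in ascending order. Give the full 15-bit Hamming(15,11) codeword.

000111001000010

Place data bits at non-power-of-two positions: b3=0, b5=1, b6=1, b7=0, b9=1, b10=0, b11=0, b12=0, b13=0, b14=1, b15=0.
p1 = XOR of data positions {3,5,7,9,11,13,15} = 0⊕1⊕0⊕1⊕0⊕0⊕0 = 0
p2 = XOR of data positions {3,6,7,10,11,14,15} = 0⊕1⊕0⊕0⊕0⊕1⊕0 = 0
p4 = XOR of data positions {5,6,7,12,13,14,15} = 1⊕1⊕0⊕0⊕0⊕1⊕0 = 1
p8 = XOR of data positions {9,10,11,12,13,14,15} = 1⊕0⊕0⊕0⊕0⊕1⊕0 = 0
Codeword b1..b15 = 000111001000010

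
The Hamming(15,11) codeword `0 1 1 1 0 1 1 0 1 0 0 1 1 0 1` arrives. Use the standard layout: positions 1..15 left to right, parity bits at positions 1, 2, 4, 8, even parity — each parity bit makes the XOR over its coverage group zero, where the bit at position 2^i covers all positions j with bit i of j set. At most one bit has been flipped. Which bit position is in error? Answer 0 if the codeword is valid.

3

s1: b1⊕b3⊕b5⊕b7⊕b9⊕b11⊕b13⊕b15 = 0⊕1⊕0⊕1⊕1⊕0⊕1⊕1 = 1
s2: b2⊕b3⊕b6⊕b7⊕b10⊕b11⊕b14⊕b15 = 1⊕1⊕1⊕1⊕0⊕0⊕0⊕1 = 1
s4: b4⊕b5⊕b6⊕b7⊕b12⊕b13⊕b14⊕b15 = 1⊕0⊕1⊕1⊕1⊕1⊕0⊕1 = 0
s8: b8⊕b9⊕b10⊕b11⊕b12⊕b13⊕b14⊕b15 = 0⊕1⊕0⊕0⊕1⊕1⊕0⊕1 = 0
Syndrome (s8...s1) = 0011 → position 3.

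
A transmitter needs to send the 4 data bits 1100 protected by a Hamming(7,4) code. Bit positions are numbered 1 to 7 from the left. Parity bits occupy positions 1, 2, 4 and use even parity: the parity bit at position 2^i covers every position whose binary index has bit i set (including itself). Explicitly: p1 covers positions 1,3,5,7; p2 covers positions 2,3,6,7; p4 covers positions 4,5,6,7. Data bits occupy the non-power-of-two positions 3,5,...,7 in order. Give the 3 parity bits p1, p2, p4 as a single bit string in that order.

Place data bits at non-power-of-two positions: b3=1, b5=1, b6=0, b7=0.
p1 = XOR of data positions {3,5,7} = 1⊕1⊕0 = 0
p2 = XOR of data positions {3,6,7} = 1⊕0⊕0 = 1
p4 = XOR of data positions {5,6,7} = 1⊕0⊕0 = 1
Parity bits p1,p2,p4 = 011

011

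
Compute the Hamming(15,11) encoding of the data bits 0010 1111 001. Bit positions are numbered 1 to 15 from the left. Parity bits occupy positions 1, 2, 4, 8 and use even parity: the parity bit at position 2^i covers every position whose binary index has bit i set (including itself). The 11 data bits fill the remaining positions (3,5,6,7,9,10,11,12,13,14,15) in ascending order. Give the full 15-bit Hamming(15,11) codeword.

100101011111001

Place data bits at non-power-of-two positions: b3=0, b5=0, b6=1, b7=0, b9=1, b10=1, b11=1, b12=1, b13=0, b14=0, b15=1.
p1 = XOR of data positions {3,5,7,9,11,13,15} = 0⊕0⊕0⊕1⊕1⊕0⊕1 = 1
p2 = XOR of data positions {3,6,7,10,11,14,15} = 0⊕1⊕0⊕1⊕1⊕0⊕1 = 0
p4 = XOR of data positions {5,6,7,12,13,14,15} = 0⊕1⊕0⊕1⊕0⊕0⊕1 = 1
p8 = XOR of data positions {9,10,11,12,13,14,15} = 1⊕1⊕1⊕1⊕0⊕0⊕1 = 1
Codeword b1..b15 = 100101011111001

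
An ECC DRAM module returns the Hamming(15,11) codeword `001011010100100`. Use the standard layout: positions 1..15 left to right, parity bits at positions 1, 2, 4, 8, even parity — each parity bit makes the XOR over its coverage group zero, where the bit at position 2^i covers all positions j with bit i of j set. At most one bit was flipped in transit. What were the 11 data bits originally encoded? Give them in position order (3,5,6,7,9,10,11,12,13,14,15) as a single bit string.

s1: b1⊕b3⊕b5⊕b7⊕b9⊕b11⊕b13⊕b15 = 0⊕1⊕1⊕0⊕0⊕0⊕1⊕0 = 1
s2: b2⊕b3⊕b6⊕b7⊕b10⊕b11⊕b14⊕b15 = 0⊕1⊕1⊕0⊕1⊕0⊕0⊕0 = 1
s4: b4⊕b5⊕b6⊕b7⊕b12⊕b13⊕b14⊕b15 = 0⊕1⊕1⊕0⊕0⊕1⊕0⊕0 = 1
s8: b8⊕b9⊕b10⊕b11⊕b12⊕b13⊕b14⊕b15 = 1⊕0⊕1⊕0⊕0⊕1⊕0⊕0 = 1
Syndrome (s8...s1) = 1111 → position 15.
Flip bit 15: corrected codeword = 001011010100101
Data bits at positions 3,5,6,7,9,10,11,12,13,14,15: 11100100101

11100100101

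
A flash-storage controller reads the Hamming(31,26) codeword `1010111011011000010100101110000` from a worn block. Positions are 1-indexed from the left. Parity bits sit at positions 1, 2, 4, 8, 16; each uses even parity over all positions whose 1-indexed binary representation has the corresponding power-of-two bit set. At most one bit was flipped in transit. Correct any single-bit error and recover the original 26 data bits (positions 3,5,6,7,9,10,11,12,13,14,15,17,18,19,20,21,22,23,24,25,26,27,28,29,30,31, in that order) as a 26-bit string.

s1: b1⊕b3⊕b5⊕b7⊕b9⊕b11⊕b13⊕b15⊕b17⊕b19⊕b21⊕b23⊕b25⊕b27⊕b29⊕b31 = 1⊕1⊕1⊕1⊕1⊕0⊕1⊕0⊕0⊕0⊕0⊕1⊕1⊕1⊕0⊕0 = 1
s2: b2⊕b3⊕b6⊕b7⊕b10⊕b11⊕b14⊕b15⊕b18⊕b19⊕b22⊕b23⊕b26⊕b27⊕b30⊕b31 = 0⊕1⊕1⊕1⊕1⊕0⊕0⊕0⊕1⊕0⊕0⊕1⊕1⊕1⊕0⊕0 = 0
s4: b4⊕b5⊕b6⊕b7⊕b12⊕b13⊕b14⊕b15⊕b20⊕b21⊕b22⊕b23⊕b28⊕b29⊕b30⊕b31 = 0⊕1⊕1⊕1⊕1⊕1⊕0⊕0⊕1⊕0⊕0⊕1⊕0⊕0⊕0⊕0 = 1
s8: b8⊕b9⊕b10⊕b11⊕b12⊕b13⊕b14⊕b15⊕b24⊕b25⊕b26⊕b27⊕b28⊕b29⊕b30⊕b31 = 0⊕1⊕1⊕0⊕1⊕1⊕0⊕0⊕0⊕1⊕1⊕1⊕0⊕0⊕0⊕0 = 1
s16: b16⊕b17⊕b18⊕b19⊕b20⊕b21⊕b22⊕b23⊕b24⊕b25⊕b26⊕b27⊕b28⊕b29⊕b30⊕b31 = 0⊕0⊕1⊕0⊕1⊕0⊕0⊕1⊕0⊕1⊕1⊕1⊕0⊕0⊕0⊕0 = 0
Syndrome (s16...s1) = 01101 → position 13.
Flip bit 13: corrected codeword = 1010111011010000010100101110000
Data bits at positions 3,5,6,7,9,10,11,12,13,14,15,17,18,19,20,21,22,23,24,25,26,27,28,29,30,31: 11111101000010100101110000

11111101000010100101110000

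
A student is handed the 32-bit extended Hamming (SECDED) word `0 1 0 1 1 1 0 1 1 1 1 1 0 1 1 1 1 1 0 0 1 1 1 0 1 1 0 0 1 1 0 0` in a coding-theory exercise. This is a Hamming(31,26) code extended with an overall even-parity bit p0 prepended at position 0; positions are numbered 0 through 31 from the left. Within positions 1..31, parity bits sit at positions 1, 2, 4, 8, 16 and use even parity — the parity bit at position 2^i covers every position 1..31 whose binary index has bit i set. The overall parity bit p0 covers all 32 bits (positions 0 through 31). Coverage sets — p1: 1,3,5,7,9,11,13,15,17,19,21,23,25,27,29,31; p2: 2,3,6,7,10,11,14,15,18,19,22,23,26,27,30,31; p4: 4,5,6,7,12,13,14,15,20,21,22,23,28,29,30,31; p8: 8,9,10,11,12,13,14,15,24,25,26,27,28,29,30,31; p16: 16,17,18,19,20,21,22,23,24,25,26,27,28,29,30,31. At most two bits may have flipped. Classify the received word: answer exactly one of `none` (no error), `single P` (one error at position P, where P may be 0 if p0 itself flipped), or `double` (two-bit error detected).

s1: b1⊕b3⊕b5⊕b7⊕b9⊕b11⊕b13⊕b15⊕b17⊕b19⊕b21⊕b23⊕b25⊕b27⊕b29⊕b31 = 1⊕1⊕1⊕1⊕1⊕1⊕1⊕1⊕1⊕0⊕1⊕0⊕1⊕0⊕1⊕0 = 0
s2: b2⊕b3⊕b6⊕b7⊕b10⊕b11⊕b14⊕b15⊕b18⊕b19⊕b22⊕b23⊕b26⊕b27⊕b30⊕b31 = 0⊕1⊕0⊕1⊕1⊕1⊕1⊕1⊕0⊕0⊕1⊕0⊕0⊕0⊕0⊕0 = 1
s4: b4⊕b5⊕b6⊕b7⊕b12⊕b13⊕b14⊕b15⊕b20⊕b21⊕b22⊕b23⊕b28⊕b29⊕b30⊕b31 = 1⊕1⊕0⊕1⊕0⊕1⊕1⊕1⊕1⊕1⊕1⊕0⊕1⊕1⊕0⊕0 = 1
s8: b8⊕b9⊕b10⊕b11⊕b12⊕b13⊕b14⊕b15⊕b24⊕b25⊕b26⊕b27⊕b28⊕b29⊕b30⊕b31 = 1⊕1⊕1⊕1⊕0⊕1⊕1⊕1⊕1⊕1⊕0⊕0⊕1⊕1⊕0⊕0 = 1
s16: b16⊕b17⊕b18⊕b19⊕b20⊕b21⊕b22⊕b23⊕b24⊕b25⊕b26⊕b27⊕b28⊕b29⊕b30⊕b31 = 1⊕1⊕0⊕0⊕1⊕1⊕1⊕0⊕1⊕1⊕0⊕0⊕1⊕1⊕0⊕0 = 1
Syndrome (s16...s1) = 11110 → position 30.
Overall parity (XOR of all 32 bits, including p0): 0⊕1⊕0⊕1⊕1⊕1⊕0⊕1⊕1⊕1⊕1⊕1⊕0⊕1⊕1⊕1⊕1⊕1⊕0⊕0⊕1⊕1⊕1⊕0⊕1⊕1⊕0⊕0⊕1⊕1⊕0⊕0 = 1
Overall=1, syndrome position=30 → single-bit error at position 30.

single 30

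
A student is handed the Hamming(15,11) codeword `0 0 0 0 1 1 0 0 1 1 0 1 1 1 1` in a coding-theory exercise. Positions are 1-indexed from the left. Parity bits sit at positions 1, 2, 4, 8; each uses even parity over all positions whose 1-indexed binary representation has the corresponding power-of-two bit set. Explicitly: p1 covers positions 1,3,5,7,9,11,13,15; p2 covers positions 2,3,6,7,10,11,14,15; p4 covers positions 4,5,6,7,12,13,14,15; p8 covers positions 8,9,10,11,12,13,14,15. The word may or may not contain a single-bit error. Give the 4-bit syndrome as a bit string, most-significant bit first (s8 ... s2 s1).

0000

s1: b1⊕b3⊕b5⊕b7⊕b9⊕b11⊕b13⊕b15 = 0⊕0⊕1⊕0⊕1⊕0⊕1⊕1 = 0
s2: b2⊕b3⊕b6⊕b7⊕b10⊕b11⊕b14⊕b15 = 0⊕0⊕1⊕0⊕1⊕0⊕1⊕1 = 0
s4: b4⊕b5⊕b6⊕b7⊕b12⊕b13⊕b14⊕b15 = 0⊕1⊕1⊕0⊕1⊕1⊕1⊕1 = 0
s8: b8⊕b9⊕b10⊕b11⊕b12⊕b13⊕b14⊕b15 = 0⊕1⊕1⊕0⊕1⊕1⊕1⊕1 = 0
Syndrome (s8...s1) = 0000 → position 0 (no error).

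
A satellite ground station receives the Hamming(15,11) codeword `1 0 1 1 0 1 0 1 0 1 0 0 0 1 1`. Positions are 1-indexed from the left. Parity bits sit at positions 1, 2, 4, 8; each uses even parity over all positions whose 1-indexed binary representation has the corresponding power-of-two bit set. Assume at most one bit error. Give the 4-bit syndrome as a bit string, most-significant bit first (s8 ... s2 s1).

s1: b1⊕b3⊕b5⊕b7⊕b9⊕b11⊕b13⊕b15 = 1⊕1⊕0⊕0⊕0⊕0⊕0⊕1 = 1
s2: b2⊕b3⊕b6⊕b7⊕b10⊕b11⊕b14⊕b15 = 0⊕1⊕1⊕0⊕1⊕0⊕1⊕1 = 1
s4: b4⊕b5⊕b6⊕b7⊕b12⊕b13⊕b14⊕b15 = 1⊕0⊕1⊕0⊕0⊕0⊕1⊕1 = 0
s8: b8⊕b9⊕b10⊕b11⊕b12⊕b13⊕b14⊕b15 = 1⊕0⊕1⊕0⊕0⊕0⊕1⊕1 = 0
Syndrome (s8...s1) = 0011 → position 3.

0011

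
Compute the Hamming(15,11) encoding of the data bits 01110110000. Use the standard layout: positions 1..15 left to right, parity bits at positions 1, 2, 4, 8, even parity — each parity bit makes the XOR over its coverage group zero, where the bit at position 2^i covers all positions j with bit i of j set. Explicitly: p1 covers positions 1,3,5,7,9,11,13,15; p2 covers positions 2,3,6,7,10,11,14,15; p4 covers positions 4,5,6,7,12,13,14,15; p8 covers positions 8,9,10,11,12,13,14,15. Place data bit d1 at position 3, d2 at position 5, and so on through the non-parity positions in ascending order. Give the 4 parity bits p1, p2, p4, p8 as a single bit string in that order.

1010

Place data bits at non-power-of-two positions: b3=0, b5=1, b6=1, b7=1, b9=0, b10=1, b11=1, b12=0, b13=0, b14=0, b15=0.
p1 = XOR of data positions {3,5,7,9,11,13,15} = 0⊕1⊕1⊕0⊕1⊕0⊕0 = 1
p2 = XOR of data positions {3,6,7,10,11,14,15} = 0⊕1⊕1⊕1⊕1⊕0⊕0 = 0
p4 = XOR of data positions {5,6,7,12,13,14,15} = 1⊕1⊕1⊕0⊕0⊕0⊕0 = 1
p8 = XOR of data positions {9,10,11,12,13,14,15} = 0⊕1⊕1⊕0⊕0⊕0⊕0 = 0
Parity bits p1,p2,p4,p8 = 1010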